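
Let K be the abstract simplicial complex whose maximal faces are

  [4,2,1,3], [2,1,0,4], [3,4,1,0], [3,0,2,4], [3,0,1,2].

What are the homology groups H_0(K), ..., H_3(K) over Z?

K has 5 vertices, 10 edges, 10 triangles, 5 3-simplices.
rank ∂_0 = 0, rank ∂_1 = 4 ⇒ b_0 = 5 − 0 − 4 = 1; all invariant factors of ∂_1 are 1 so no torsion. So H_0 = Z.
rank ∂_1 = 4, rank ∂_2 = 6 ⇒ b_1 = 10 − 4 − 6 = 0; all invariant factors of ∂_2 are 1 so no torsion. So H_1 = 0.
rank ∂_2 = 6, rank ∂_3 = 4 ⇒ b_2 = 10 − 6 − 4 = 0; all invariant factors of ∂_3 are 1 so no torsion. So H_2 = 0.
rank ∂_3 = 4, rank ∂_4 = 0 ⇒ b_3 = 5 − 4 − 0 = 1. So H_3 = Z.

H_0 = Z,  H_1 = 0,  H_2 = 0,  H_3 = Z.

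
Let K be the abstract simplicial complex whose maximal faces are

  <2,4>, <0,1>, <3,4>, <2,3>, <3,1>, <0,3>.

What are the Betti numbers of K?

b_0 = 1, b_1 = 2.

We work with the vertex ordering 0 < 1 < 2 < 3 < 4. The simplices of K, each written with vertices in increasing order, are:

  0-simplices (5): [0], [1], [2], [3], [4]
  1-simplices (6): [0,1], [0,3], [1,3], [2,3], [2,4], [3,4]

so the chain groups are C_0 ≅ Z^5, C_1 ≅ Z^6.

Boundary ∂_1: C_1 → C_0 maps an edge to its endpoints' difference, ∂[p,q] = q − p. For instance
  ∂[1,3] = [3] − [1].
The 5×6 boundary matrix has rank 4 and Smith normal form diag(1,1,1,1).

From H_k ≅ ker(∂_k) / im(∂_{k+1}) we obtain:

  H_0: rank C_0 − rank ∂_1 = 5 − 4 = 1, and the invariant factors of ∂_1 are all 1, so H_0 ≅ Z.
  H_1: rank ker ∂_1 − rank ∂_2 = (6 − 4) − 0 = 2, and there is no ∂_2, so H_1 ≅ Z^2.

As a check, the Euler characteristic is 5 − 6 = -1, which agrees with 1 − 2 = -1.
(K is a triangulation of a wedge of 2 circles.)

Hence the Betti numbers are b_0 = 1, b_1 = 2.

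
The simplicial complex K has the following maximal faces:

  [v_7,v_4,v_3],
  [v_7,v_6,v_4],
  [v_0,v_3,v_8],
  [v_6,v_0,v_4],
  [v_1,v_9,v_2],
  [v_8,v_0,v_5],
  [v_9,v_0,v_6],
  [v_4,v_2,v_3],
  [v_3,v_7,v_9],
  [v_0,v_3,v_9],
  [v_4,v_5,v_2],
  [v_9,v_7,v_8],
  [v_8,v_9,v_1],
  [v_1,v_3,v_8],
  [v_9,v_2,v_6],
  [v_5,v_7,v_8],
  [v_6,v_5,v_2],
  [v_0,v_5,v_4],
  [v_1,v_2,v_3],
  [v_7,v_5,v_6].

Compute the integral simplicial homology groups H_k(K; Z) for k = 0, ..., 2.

Fix the vertex order v_0 < v_1 < v_2 < v_3 < v_4 < v_5 < v_6 < v_7 < v_8 < v_9 and write every simplex with vertices in increasing order. Then dim K = 2 and the simplices of K are:

  0-simplices (10): [v_0], [v_1], [v_2], [v_3], [v_4], [v_5], [v_6], [v_7], [v_8], [v_9]
  1-simplices (30): (30 of them)
  2-simplices (20): (20 of them)

giving chain groups C_0 ≅ Z^10, C_1 ≅ Z^30, C_2 ≅ Z^20.

The boundary map ∂_1: C_1 → C_0 is given by ∂[p,q] = [q] − [p]. For instance
  ∂[v_1,v_3] = [v_3] − [v_1].
The 10×30 boundary matrix has rank 9 and Smith normal form diag(1,1,1,1,1,1,1,1,1).

The boundary map ∂_2: C_2 → C_1 maps a triangle to the signed sum of its edges. For instance
  ∂[v_0,v_6,v_9] = [v_6,v_9] − [v_0,v_9] + [v_0,v_6],
  ∂[v_3,v_7,v_9] = [v_7,v_9] − [v_3,v_9] + [v_3,v_7].
The resulting 30×20 matrix has rank 20, and its Smith normal form has invariant factors (1,1,1,1,1,1,1,1,1,1,1,1,1,1,1,1,1,1,1,2).

From H_k ≅ ker(∂_k) / im(∂_{k+1}) we obtain:

  H_0: rank C_0 − rank ∂_1 = 10 − 9 = 1, and the invariant factors of ∂_1 are all 1, so H_0 ≅ Z.
  H_1: rank ker ∂_1 − rank ∂_2 = (30 − 9) − 20 = 1, and ∂_2 has invariant factor 2 > 1, so H_1 ≅ Z ⊕ Z/2Z.
  H_2: rank ker ∂_2 − rank ∂_3 = (20 − 20) − 0 = 0, and there is no ∂_3, so H_2 ≅ 0.

As a check, the Euler characteristic is 10 − 30 + 20 = 0, which agrees with 1 − 1 + 0 = 0.

H_0 ≅ Z,  H_1 ≅ Z ⊕ Z/2Z,  H_2 = 0.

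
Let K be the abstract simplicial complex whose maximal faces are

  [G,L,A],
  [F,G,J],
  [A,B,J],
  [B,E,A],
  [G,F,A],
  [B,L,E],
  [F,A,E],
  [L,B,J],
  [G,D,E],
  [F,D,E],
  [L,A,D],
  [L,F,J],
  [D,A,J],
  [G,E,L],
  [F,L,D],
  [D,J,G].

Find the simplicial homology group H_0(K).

H_0 = Z.

We work with the vertex ordering A < B < D < E < F < G < J < L. The simplices of K, each written with vertices in increasing order, are:

  0-simplices (8): A, B, D, E, F, G, J, L
  1-simplices (24): AB, AD, AE, AF, AG, AJ, AL, BE, BJ, BL, DE, DF, DG, DJ, DL, EF, EG, EL, FG, FJ, FL, GJ, GL, JL
  2-simplices (16): ABE, ABJ, ADJ, ADL, AEF, AFG, AGL, BEL, BJL, DEF, DEG, DFL, DGJ, EGL, FGJ, FJL

so the chain groups are C_0 ≅ Z^8, C_1 ≅ Z^24, C_2 ≅ Z^16.

The boundary map ∂_1: C_1 → C_0 maps an edge to its endpoints' difference, ∂[p,q] = q − p.
The 8×24 boundary matrix has rank 7 and Smith normal form diag(1,1,1,1,1,1,1).

∂_2: C_2 → C_1 acts by ∂[p,q,r] = [q,r] − [p,r] + [p,q]. For instance
  ∂FJL = JL − FL + FJ,
  ∂BJL = JL − BL + BJ.
The resulting 24×16 matrix has rank 15, and its Smith normal form has invariant factors (1,1,1,1,1,1,1,1,1,1,1,1,1,1,1).

Computing H_k = (kernel of ∂_k) / (image of ∂_{k+1}):

  H_0: rank C_0 − rank ∂_1 = 8 − 7 = 1, and the invariant factors of ∂_1 are all 1, so H_0 ≅ Z.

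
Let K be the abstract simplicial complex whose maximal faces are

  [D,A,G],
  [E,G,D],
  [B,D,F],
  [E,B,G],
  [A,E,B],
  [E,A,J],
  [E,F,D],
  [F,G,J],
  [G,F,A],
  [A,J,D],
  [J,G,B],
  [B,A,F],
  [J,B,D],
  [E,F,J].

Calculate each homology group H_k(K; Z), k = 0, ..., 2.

Take the total order A < B < D < E < F < G < J on the vertex set. Then K (dimension 2) consists of the simplices:

  0-simplices (7): A, B, D, E, F, G, J
  1-simplices (21): AB, AD, AE, AF, AG, AJ, BD, BE, BF, BG, BJ, DE, DF, DG, DJ, EF, EG, EJ, FG, FJ, GJ
  2-simplices (14): ABE, ABF, ADG, ADJ, AEJ, AFG, BDF, BDJ, BEG, BGJ, DEF, DEG, EFJ, FGJ

so the chain groups are C_0 ≅ Z^7, C_1 ≅ Z^21, C_2 ≅ Z^14.

The boundary map ∂_1: C_1 → C_0 is given by ∂[p,q] = [q] − [p].
The resulting 7×21 matrix has rank 6, and its Smith normal form has invariant factors (1,1,1,1,1,1).

The boundary map ∂_2: C_2 → C_1 sends each 2-simplex [p,q,r] to [q,r] − [p,r] + [p,q]. For instance
  ∂BGJ = GJ − BJ + BG,
  ∂ADJ = DJ − AJ + AD.
The resulting 21×14 matrix has rank 13, and its Smith normal form has invariant factors (1,1,1,1,1,1,1,1,1,1,1,1,1).

Computing H_k = (kernel of ∂_k) / (image of ∂_{k+1}):

  H_0: rank C_0 − rank ∂_1 = 7 − 6 = 1, and the invariant factors of ∂_1 are all 1, so H_0 ≅ Z.
  H_1: rank ker ∂_1 − rank ∂_2 = (21 − 6) − 13 = 2, and the invariant factors of ∂_2 are all 1, so H_1 ≅ Z^2.
  H_2: rank ker ∂_2 − rank ∂_3 = (14 − 13) − 0 = 1, and there is no ∂_3, so H_2 ≅ Z.

H_0 = Z,  H_1 = Z^2,  H_2 = Z.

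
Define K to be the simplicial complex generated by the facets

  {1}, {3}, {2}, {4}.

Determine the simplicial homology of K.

Take the total order 1 < 2 < 3 < 4 on the vertex set. Then K (dimension 0) consists of the simplices:

  0-simplices (4): [1], [2], [3], [4]

so the chain groups are C_0 ≅ Z^4.

Now H_k = ker ∂_k / im ∂_{k+1}, so:

  H_0: rank C_0 − rank ∂_1 = 4 − 0 = 4, and there is no ∂_1, so H_0 ≅ Z^4.

H_0 ≅ Z^4.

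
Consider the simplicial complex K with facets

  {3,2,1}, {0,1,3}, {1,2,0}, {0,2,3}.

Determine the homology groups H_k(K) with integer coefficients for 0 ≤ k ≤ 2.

We work with the vertex ordering 0 < 1 < 2 < 3. The simplices of K, each written with vertices in increasing order, are:

  0-simplices (4): [0], [1], [2], [3]
  1-simplices (6): [0,1], [0,2], [0,3], [1,2], [1,3], [2,3]
  2-simplices (4): [0,1,2], [0,1,3], [0,2,3], [1,2,3]

giving chain groups C_0 ≅ Z^4, C_1 ≅ Z^6, C_2 ≅ Z^4.

The boundary map ∂_1: C_1 → C_0 maps an edge to its endpoints' difference, ∂[p,q] = q − p.
This gives a 4×6 integer matrix of rank 3; reducing to Smith normal form yields diagonal entries (1,1,1).

Boundary ∂_2: C_2 → C_1 acts by ∂[p,q,r] = [q,r] − [p,r] + [p,q]. For instance
  ∂[0,1,2] = [1,2] − [0,2] + [0,1],
  ∂[1,2,3] = [2,3] − [1,3] + [1,2].
The 6×4 boundary matrix has rank 3 and Smith normal form diag(1,1,1).

Computing H_k = (kernel of ∂_k) / (image of ∂_{k+1}):

  H_0: rank C_0 − rank ∂_1 = 4 − 3 = 1, and the invariant factors of ∂_1 are all 1, so H_0 = Z.
  H_1: rank ker ∂_1 − rank ∂_2 = (6 − 3) − 3 = 0, and the invariant factors of ∂_2 are all 1, so H_1 = 0.
  H_2: rank ker ∂_2 − rank ∂_3 = (4 − 3) − 0 = 1, and there is no ∂_3, so H_2 = Z.

H_0 = Z,  H_1 = 0,  H_2 = Z.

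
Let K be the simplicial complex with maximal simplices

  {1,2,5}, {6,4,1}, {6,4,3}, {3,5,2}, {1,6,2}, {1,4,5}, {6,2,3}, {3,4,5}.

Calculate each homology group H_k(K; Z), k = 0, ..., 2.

We work with the vertex ordering 1 < 2 < 3 < 4 < 5 < 6. The simplices of K, each written with vertices in increasing order, are:

  0-simplices (6): [1], [2], [3], [4], [5], [6]
  1-simplices (12): [1,2], [1,4], [1,5], [1,6], [2,3], [2,5], [2,6], [3,4], [3,5], [3,6], [4,5], [4,6]
  2-simplices (8): [1,2,5], [1,2,6], [1,4,5], [1,4,6], [2,3,5], [2,3,6], [3,4,5], [3,4,6]

so the chain groups are C_0 ≅ Z^6, C_1 ≅ Z^12, C_2 ≅ Z^8.

The boundary map ∂_1: C_1 → C_0 is given by ∂[p,q] = [q] − [p].
As a 6×12 matrix over Z this has rank 5, with invariant factors (1,1,1,1,1).

Boundary ∂_2: C_2 → C_1 acts by ∂[p,q,r] = [q,r] − [p,r] + [p,q]. For instance
  ∂[1,4,5] = [4,5] − [1,5] + [1,4],
  ∂[1,2,5] = [2,5] − [1,5] + [1,2].
As a 12×8 matrix over Z this has rank 7, with invariant factors (1,1,1,1,1,1,1).

Now H_k = ker ∂_k / im ∂_{k+1}, so:

  H_0: rank C_0 − rank ∂_1 = 6 − 5 = 1, and the invariant factors of ∂_1 are all 1, so H_0 ≅ Z.
  H_1: rank ker ∂_1 − rank ∂_2 = (12 − 5) − 7 = 0, and the invariant factors of ∂_2 are all 1, so H_1 ≅ 0.
  H_2: rank ker ∂_2 − rank ∂_3 = (8 − 7) − 0 = 1, and there is no ∂_3, so H_2 ≅ Z.

As a check, the Euler characteristic is 6 − 12 + 8 = 2, which agrees with 1 − 0 + 1 = 2.

H_0 ≅ Z,  H_1 = 0,  H_2 ≅ Z.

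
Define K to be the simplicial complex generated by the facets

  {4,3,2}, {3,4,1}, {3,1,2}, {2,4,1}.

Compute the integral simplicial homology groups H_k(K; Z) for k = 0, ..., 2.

H_0 = Z,  H_1 = 0,  H_2 = Z.

Order the vertices as 1 < 2 < 3 < 4. Listing each simplex with vertices in this order, K has dimension 2 with simplices:

  0-simplices (4): [1], [2], [3], [4]
  1-simplices (6): [1,2], [1,3], [1,4], [2,3], [2,4], [3,4]
  2-simplices (4): [1,2,3], [1,2,4], [1,3,4], [2,3,4]

Hence C_0 ≅ Z^4, C_1 ≅ Z^6, C_2 ≅ Z^4.

The boundary map ∂_1: C_1 → C_0 sends each edge [p,q] (with p < q) to q − p. For instance
  ∂[2,4] = [4] − [2].
As a 4×6 matrix over Z this has rank 3, with invariant factors (1,1,1).

The boundary map ∂_2: C_2 → C_1 sends each 2-simplex [p,q,r] to [q,r] − [p,r] + [p,q]. For instance
  ∂[1,2,3] = [2,3] − [1,3] + [1,2],
  ∂[2,3,4] = [3,4] − [2,4] + [2,3].
As a 6×4 matrix over Z this has rank 3, with invariant factors (1,1,1).

Now H_k = ker ∂_k / im ∂_{k+1}, so:

  H_0: rank C_0 − rank ∂_1 = 4 − 3 = 1, and the invariant factors of ∂_1 are all 1, so H_0 = Z.
  H_1: rank ker ∂_1 − rank ∂_2 = (6 − 3) − 3 = 0, and the invariant factors of ∂_2 are all 1, so H_1 = 0.
  H_2: rank ker ∂_2 − rank ∂_3 = (4 − 3) − 0 = 1, and there is no ∂_3, so H_2 = Z.

As a check, the Euler characteristic is 4 − 6 + 4 = 2, which agrees with 1 − 0 + 1 = 2.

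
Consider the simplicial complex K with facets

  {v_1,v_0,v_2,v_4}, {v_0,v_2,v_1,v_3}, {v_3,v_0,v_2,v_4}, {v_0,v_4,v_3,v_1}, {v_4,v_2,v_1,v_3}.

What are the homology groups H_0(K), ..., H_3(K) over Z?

H_0 = Z,  H_1 = 0,  H_2 = 0,  H_3 = Z.

Order the vertices as v_0 < v_1 < v_2 < v_3 < v_4. Listing each simplex with vertices in this order, K has dimension 3 with simplices:

  0-simplices (5): [v_0], [v_1], [v_2], [v_3], [v_4]
  1-simplices (10): [v_0,v_1], [v_0,v_2], [v_0,v_3], [v_0,v_4], [v_1,v_2], [v_1,v_3], [v_1,v_4], [v_2,v_3], [v_2,v_4], [v_3,v_4]
  2-simplices (10): [v_0,v_1,v_2], [v_0,v_1,v_3], [v_0,v_1,v_4], [v_0,v_2,v_3], [v_0,v_2,v_4], [v_0,v_3,v_4], [v_1,v_2,v_3], [v_1,v_2,v_4], [v_1,v_3,v_4], [v_2,v_3,v_4]
  3-simplices (5): [v_0,v_1,v_2,v_3], [v_0,v_1,v_2,v_4], [v_0,v_1,v_3,v_4], [v_0,v_2,v_3,v_4], [v_1,v_2,v_3,v_4]

Hence C_0 ≅ Z^5, C_1 ≅ Z^10, C_2 ≅ Z^10, C_3 ≅ Z^5.

Boundary ∂_1: C_1 → C_0 maps an edge to its endpoints' difference, ∂[p,q] = q − p. For instance
  ∂[v_0,v_3] = [v_3] − [v_0].
The 5×10 boundary matrix has rank 4 and Smith normal form diag(1,1,1,1).

The boundary map ∂_2: C_2 → C_1 acts by ∂[p,q,r] = [q,r] − [p,r] + [p,q]. For instance
  ∂[v_0,v_3,v_4] = [v_3,v_4] − [v_0,v_4] + [v_0,v_3],
  ∂[v_1,v_2,v_4] = [v_2,v_4] − [v_1,v_4] + [v_1,v_2].
This gives a 10×10 integer matrix of rank 6; reducing to Smith normal form yields diagonal entries (1,1,1,1,1,1).

The boundary map ∂_3: C_3 → C_2 sends each 3-simplex σ to the alternating sum Σ_i (−1)^i (σ with its i-th vertex removed). For instance
  ∂[v_0,v_2,v_3,v_4] = [v_2,v_3,v_4] − [v_0,v_3,v_4] + [v_0,v_2,v_4] − [v_0,v_2,v_3],
  ∂[v_0,v_1,v_2,v_3] = [v_1,v_2,v_3] − [v_0,v_2,v_3] + [v_0,v_1,v_3] − [v_0,v_1,v_2].
The resulting 10×5 matrix has rank 4, and its Smith normal form has invariant factors (1,1,1,1).

Now H_k = ker ∂_k / im ∂_{k+1}, so:

  H_0: rank C_0 − rank ∂_1 = 5 − 4 = 1, and the invariant factors of ∂_1 are all 1, so H_0 = Z.
  H_1: rank ker ∂_1 − rank ∂_2 = (10 − 4) − 6 = 0, and the invariant factors of ∂_2 are all 1, so H_1 = 0.
  H_2: rank ker ∂_2 − rank ∂_3 = (10 − 6) − 4 = 0, and the invariant factors of ∂_3 are all 1, so H_2 = 0.
  H_3: rank ker ∂_3 − rank ∂_4 = (5 − 4) − 0 = 1, and there is no ∂_4, so H_3 = Z.

As a check, the Euler characteristic is 5 − 10 + 10 − 5 = 0, which agrees with 1 − 0 + 0 − 1 = 0.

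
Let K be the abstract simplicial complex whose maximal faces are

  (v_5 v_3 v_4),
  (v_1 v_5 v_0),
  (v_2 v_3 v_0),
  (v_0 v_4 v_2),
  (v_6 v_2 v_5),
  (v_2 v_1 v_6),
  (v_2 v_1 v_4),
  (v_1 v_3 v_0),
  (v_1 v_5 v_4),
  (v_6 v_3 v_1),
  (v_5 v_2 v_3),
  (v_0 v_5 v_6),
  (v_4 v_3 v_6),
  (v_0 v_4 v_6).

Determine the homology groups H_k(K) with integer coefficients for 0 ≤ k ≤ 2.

H_0 = Z,  H_1 = Z^2,  H_2 = Z.

Take the total order v_0 < v_1 < v_2 < v_3 < v_4 < v_5 < v_6 on the vertex set. Then K (dimension 2) consists of the simplices:

  0-simplices (7): [v_0], [v_1], [v_2], [v_3], [v_4], [v_5], [v_6]
  1-simplices (21): (21 of them)
  2-simplices (14): (14 of them)

Hence C_0 ≅ Z^7, C_1 ≅ Z^21, C_2 ≅ Z^14.

∂_1: C_1 → C_0 sends each edge [p,q] (with p < q) to q − p.
This gives a 7×21 integer matrix of rank 6; reducing to Smith normal form yields diagonal entries (1,1,1,1,1,1).

The boundary map ∂_2: C_2 → C_1 acts by ∂[p,q,r] = [q,r] − [p,r] + [p,q]. For instance
  ∂[v_1,v_3,v_6] = [v_3,v_6] − [v_1,v_6] + [v_1,v_3],
  ∂[v_0,v_2,v_4] = [v_2,v_4] − [v_0,v_4] + [v_0,v_2].
The 21×14 boundary matrix has rank 13 and Smith normal form diag(1,1,1,1,1,1,1,1,1,1,1,1,1).

Reading off H_k = ker ∂_k / im ∂_{k+1}:

  H_0: rank C_0 − rank ∂_1 = 7 − 6 = 1, and the invariant factors of ∂_1 are all 1, so H_0 = Z.
  H_1: rank ker ∂_1 − rank ∂_2 = (21 − 6) − 13 = 2, and the invariant factors of ∂_2 are all 1, so H_1 = Z^2.
  H_2: rank ker ∂_2 − rank ∂_3 = (14 − 13) − 0 = 1, and there is no ∂_3, so H_2 = Z.

(K is a triangulation of the torus T^2.)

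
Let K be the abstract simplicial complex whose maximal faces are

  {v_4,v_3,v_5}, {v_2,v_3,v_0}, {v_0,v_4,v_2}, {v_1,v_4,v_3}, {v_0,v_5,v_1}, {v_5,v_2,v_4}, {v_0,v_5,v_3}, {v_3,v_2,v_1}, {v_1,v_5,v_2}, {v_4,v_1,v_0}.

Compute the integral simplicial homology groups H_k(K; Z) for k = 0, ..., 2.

H_0 ≅ Z,  H_1 ≅ Z/2Z,  H_2 = 0.

Order the vertices as v_0 < v_1 < v_2 < v_3 < v_4 < v_5. Listing each simplex with vertices in this order, K has dimension 2 with simplices:

  0-simplices (6): [v_0], [v_1], [v_2], [v_3], [v_4], [v_5]
  1-simplices (15): (15 of them)
  2-simplices (10): [v_0,v_1,v_4], [v_0,v_1,v_5], [v_0,v_2,v_3], [v_0,v_2,v_4], [v_0,v_3,v_5], [v_1,v_2,v_3], [v_1,v_2,v_5], [v_1,v_3,v_4], [v_2,v_4,v_5], [v_3,v_4,v_5]

so the chain groups are C_0 ≅ Z^6, C_1 ≅ Z^15, C_2 ≅ Z^10.

∂_1: C_1 → C_0 is given by ∂[p,q] = [q] − [p]. For instance
  ∂[v_2,v_4] = [v_4] − [v_2].
This gives a 6×15 integer matrix of rank 5; reducing to Smith normal form yields diagonal entries (1,1,1,1,1).

Boundary ∂_2: C_2 → C_1 maps a triangle to the signed sum of its edges. For instance
  ∂[v_0,v_2,v_4] = [v_2,v_4] − [v_0,v_4] + [v_0,v_2],
  ∂[v_0,v_3,v_5] = [v_3,v_5] − [v_0,v_5] + [v_0,v_3].
As a 15×10 matrix over Z this has rank 10, with invariant factors (1,1,1,1,1,1,1,1,1,2).

Reading off H_k = ker ∂_k / im ∂_{k+1}:

  H_0: rank C_0 − rank ∂_1 = 6 − 5 = 1, and the invariant factors of ∂_1 are all 1, so H_0 = Z.
  H_1: rank ker ∂_1 − rank ∂_2 = (15 − 5) − 10 = 0, and ∂_2 has invariant factor 2 > 1, so H_1 = Z/2Z.
  H_2: rank ker ∂_2 − rank ∂_3 = (10 − 10) − 0 = 0, and there is no ∂_3, so H_2 = 0.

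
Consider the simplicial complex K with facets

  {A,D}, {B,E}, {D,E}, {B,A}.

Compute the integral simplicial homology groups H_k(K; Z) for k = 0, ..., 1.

H_0 = Z,  H_1 = Z.

Fix the vertex order A < B < D < E and write every simplex with vertices in increasing order. Then dim K = 1 and the simplices of K are:

  0-simplices (4): A, B, D, E
  1-simplices (4): AB, AD, BE, DE

so the chain groups are C_0 ≅ Z^4, C_1 ≅ Z^4.

∂_1: C_1 → C_0 maps an edge to its endpoints' difference, ∂[p,q] = q − p.
The 4×4 boundary matrix has rank 3 and Smith normal form diag(1,1,1).

Reading off H_k = ker ∂_k / im ∂_{k+1}:

  H_0: rank C_0 − rank ∂_1 = 4 − 3 = 1, and the invariant factors of ∂_1 are all 1, so H_0 = Z.
  H_1: rank ker ∂_1 − rank ∂_2 = (4 − 3) − 0 = 1, and there is no ∂_2, so H_1 = Z.

As a check, the Euler characteristic is 4 − 4 = 0, which agrees with 1 − 1 = 0.
(K is a triangulation of the circle S^1.)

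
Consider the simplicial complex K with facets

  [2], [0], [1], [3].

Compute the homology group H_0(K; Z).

H_0 ≅ Z^4.

Take the total order 0 < 1 < 2 < 3 on the vertex set. Then K (dimension 0) consists of the simplices:

  0-simplices (4): [0], [1], [2], [3]

Hence C_0 ≅ Z^4.

Reading off H_k = ker ∂_k / im ∂_{k+1}:

  H_0: rank C_0 − rank ∂_1 = 4 − 0 = 4, and there is no ∂_1, so H_0 ≅ Z^4.

(K is a triangulation of a set of 4 points.)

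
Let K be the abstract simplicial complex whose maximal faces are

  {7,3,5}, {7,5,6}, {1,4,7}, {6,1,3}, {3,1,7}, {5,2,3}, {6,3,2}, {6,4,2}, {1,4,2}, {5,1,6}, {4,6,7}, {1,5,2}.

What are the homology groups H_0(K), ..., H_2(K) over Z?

H_0 ≅ Z,  H_1 ≅ Z/2,  H_2 = 0.

We work with the vertex ordering 1 < 2 < 3 < 4 < 5 < 6 < 7. The simplices of K, each written with vertices in increasing order, are:

  0-simplices (7): [1], [2], [3], [4], [5], [6], [7]
  1-simplices (18): [1,2], [1,3], [1,4], [1,5], [1,6], [1,7], [2,3], [2,4], [2,5], [2,6], [3,5], [3,6], [3,7], [4,6], [4,7], [5,6], [5,7], [6,7]
  2-simplices (12): [1,2,4], [1,2,5], [1,3,6], [1,3,7], [1,4,7], [1,5,6], [2,3,5], [2,3,6], [2,4,6], [3,5,7], [4,6,7], [5,6,7]

Hence C_0 ≅ Z^7, C_1 ≅ Z^18, C_2 ≅ Z^12.

The boundary map ∂_1: C_1 → C_0 sends each edge [p,q] (with p < q) to q − p.
This gives a 7×18 integer matrix of rank 6; reducing to Smith normal form yields diagonal entries (1,1,1,1,1,1).

The boundary map ∂_2: C_2 → C_1 acts by ∂[p,q,r] = [q,r] − [p,r] + [p,q]. For instance
  ∂[2,3,6] = [3,6] − [2,6] + [2,3],
  ∂[1,3,6] = [3,6] − [1,6] + [1,3].
This gives a 18×12 integer matrix of rank 12; reducing to Smith normal form yields diagonal entries (1,1,1,1,1,1,1,1,1,1,1,2).

From H_k ≅ ker(∂_k) / im(∂_{k+1}) we obtain:

  H_0: rank C_0 − rank ∂_1 = 7 − 6 = 1, and the invariant factors of ∂_1 are all 1, so H_0 = Z.
  H_1: rank ker ∂_1 − rank ∂_2 = (18 − 6) − 12 = 0, and ∂_2 has invariant factor 2 > 1, so H_1 = Z/2.
  H_2: rank ker ∂_2 − rank ∂_3 = (12 − 12) − 0 = 0, and there is no ∂_3, so H_2 = 0.

As a check, the Euler characteristic is 7 − 18 + 12 = 1, which agrees with 1 − 0 + 0 = 1.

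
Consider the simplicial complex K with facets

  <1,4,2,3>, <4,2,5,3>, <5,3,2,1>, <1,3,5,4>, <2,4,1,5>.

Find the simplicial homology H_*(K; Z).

Order the vertices as 1 < 2 < 3 < 4 < 5. Listing each simplex with vertices in this order, K has dimension 3 with simplices:

  0-simplices (5): [1], [2], [3], [4], [5]
  1-simplices (10): [1,2], [1,3], [1,4], [1,5], [2,3], [2,4], [2,5], [3,4], [3,5], [4,5]
  2-simplices (10): [1,2,3], [1,2,4], [1,2,5], [1,3,4], [1,3,5], [1,4,5], [2,3,4], [2,3,5], [2,4,5], [3,4,5]
  3-simplices (5): [1,2,3,4], [1,2,3,5], [1,2,4,5], [1,3,4,5], [2,3,4,5]

giving chain groups C_0 ≅ Z^5, C_1 ≅ Z^10, C_2 ≅ Z^10, C_3 ≅ Z^5.

∂_1: C_1 → C_0 is given by ∂[p,q] = [q] − [p].
As a 5×10 matrix over Z this has rank 4, with invariant factors (1,1,1,1).

The boundary map ∂_2: C_2 → C_1 acts by ∂[p,q,r] = [q,r] − [p,r] + [p,q]. For instance
  ∂[1,2,3] = [2,3] − [1,3] + [1,2],
  ∂[1,2,5] = [2,5] − [1,5] + [1,2].
This gives a 10×10 integer matrix of rank 6; reducing to Smith normal form yields diagonal entries (1,1,1,1,1,1).

∂_3: C_3 → C_2 sends each 3-simplex σ to the alternating sum Σ_i (−1)^i (σ with its i-th vertex removed). For instance
  ∂[1,2,3,4] = [2,3,4] − [1,3,4] + [1,2,4] − [1,2,3],
  ∂[1,3,4,5] = [3,4,5] − [1,4,5] + [1,3,5] − [1,3,4].
The 10×5 boundary matrix has rank 4 and Smith normal form diag(1,1,1,1).

Computing H_k = (kernel of ∂_k) / (image of ∂_{k+1}):

  H_0: rank C_0 − rank ∂_1 = 5 − 4 = 1, and the invariant factors of ∂_1 are all 1, so H_0 ≅ Z.
  H_1: rank ker ∂_1 − rank ∂_2 = (10 − 4) − 6 = 0, and the invariant factors of ∂_2 are all 1, so H_1 ≅ 0.
  H_2: rank ker ∂_2 − rank ∂_3 = (10 − 6) − 4 = 0, and the invariant factors of ∂_3 are all 1, so H_2 ≅ 0.
  H_3: rank ker ∂_3 − rank ∂_4 = (5 − 4) − 0 = 1, and there is no ∂_4, so H_3 ≅ Z.

(K is a triangulation of the 3-sphere S^3.)

H_0 ≅ Z,  H_1 = 0,  H_2 = 0,  H_3 ≅ Z.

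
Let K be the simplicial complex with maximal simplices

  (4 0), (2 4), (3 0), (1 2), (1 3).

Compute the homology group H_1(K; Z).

Order the vertices as 0 < 1 < 2 < 3 < 4. Listing each simplex with vertices in this order, K has dimension 1 with simplices:

  0-simplices (5): [0], [1], [2], [3], [4]
  1-simplices (5): [0,3], [0,4], [1,2], [1,3], [2,4]

so the chain groups are C_0 ≅ Z^5, C_1 ≅ Z^5.

The boundary map ∂_1: C_1 → C_0 maps an edge to its endpoints' difference, ∂[p,q] = q − p.
As a 5×5 matrix over Z this has rank 4, with invariant factors (1,1,1,1).

From H_k ≅ ker(∂_k) / im(∂_{k+1}) we obtain:

  H_1: rank ker ∂_1 − rank ∂_2 = (5 − 4) − 0 = 1, and there is no ∂_2, so H_1 ≅ Z.

(K is a triangulation of the circle S^1.)

H_1 = Z.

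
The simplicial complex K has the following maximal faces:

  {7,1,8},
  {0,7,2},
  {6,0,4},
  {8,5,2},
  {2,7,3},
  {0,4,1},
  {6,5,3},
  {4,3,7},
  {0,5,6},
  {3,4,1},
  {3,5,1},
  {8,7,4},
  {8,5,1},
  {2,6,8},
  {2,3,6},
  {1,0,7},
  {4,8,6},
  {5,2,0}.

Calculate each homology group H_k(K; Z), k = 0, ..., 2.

H_0 = Z,  H_1 = Z ⊕ Z_2,  H_2 = 0.

We work with the vertex ordering 0 < 1 < 2 < 3 < 4 < 5 < 6 < 7 < 8. The simplices of K, each written with vertices in increasing order, are:

  0-simplices (9): [0], [1], [2], [3], [4], [5], [6], [7], [8]
  1-simplices (27): (27 of them)
  2-simplices (18): [0,1,4], [0,1,7], [0,2,5], [0,2,7], [0,4,6], [0,5,6], [1,3,4], [1,3,5], [1,5,8], [1,7,8], [2,3,6], [2,3,7], [2,5,8], [2,6,8], [3,4,7], [3,5,6], [4,6,8], [4,7,8]

so the chain groups are C_0 ≅ Z^9, C_1 ≅ Z^27, C_2 ≅ Z^18.

The boundary map ∂_1: C_1 → C_0 sends each edge [p,q] (with p < q) to q − p.
This gives a 9×27 integer matrix of rank 8; reducing to Smith normal form yields diagonal entries (1,1,1,1,1,1,1,1).

∂_2: C_2 → C_1 maps a triangle to the signed sum of its edges. For instance
  ∂[1,7,8] = [7,8] − [1,8] + [1,7],
  ∂[0,1,4] = [1,4] − [0,4] + [0,1].
As a 27×18 matrix over Z this has rank 18, with invariant factors (1,1,1,1,1,1,1,1,1,1,1,1,1,1,1,1,1,2).

Computing H_k = (kernel of ∂_k) / (image of ∂_{k+1}):

  H_0: rank C_0 − rank ∂_1 = 9 − 8 = 1, and the invariant factors of ∂_1 are all 1, so H_0 ≅ Z.
  H_1: rank ker ∂_1 − rank ∂_2 = (27 − 8) − 18 = 1, and ∂_2 has invariant factor 2 > 1, so H_1 ≅ Z ⊕ Z_2.
  H_2: rank ker ∂_2 − rank ∂_3 = (18 − 18) − 0 = 0, and there is no ∂_3, so H_2 ≅ 0.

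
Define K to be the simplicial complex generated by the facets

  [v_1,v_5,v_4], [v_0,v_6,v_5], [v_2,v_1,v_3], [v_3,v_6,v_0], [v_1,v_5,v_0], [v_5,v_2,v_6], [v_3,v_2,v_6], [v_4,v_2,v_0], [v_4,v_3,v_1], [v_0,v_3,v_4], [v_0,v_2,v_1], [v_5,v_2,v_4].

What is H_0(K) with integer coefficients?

Fix the vertex order v_0 < v_1 < v_2 < v_3 < v_4 < v_5 < v_6 and write every simplex with vertices in increasing order. Then dim K = 2 and the simplices of K are:

  0-simplices (7): [v_0], [v_1], [v_2], [v_3], [v_4], [v_5], [v_6]
  1-simplices (18): (18 of them)
  2-simplices (12): (12 of them)

Hence C_0 ≅ Z^7, C_1 ≅ Z^18, C_2 ≅ Z^12.

∂_1: C_1 → C_0 is given by ∂[p,q] = [q] − [p]. For instance
  ∂[v_1,v_3] = [v_3] − [v_1].
The resulting 7×18 matrix has rank 6, and its Smith normal form has invariant factors (1,1,1,1,1,1).

The boundary map ∂_2: C_2 → C_1 sends each 2-simplex [p,q,r] to [q,r] − [p,r] + [p,q]. For instance
  ∂[v_0,v_1,v_2] = [v_1,v_2] − [v_0,v_2] + [v_0,v_1],
  ∂[v_0,v_5,v_6] = [v_5,v_6] − [v_0,v_6] + [v_0,v_5].
As a 18×12 matrix over Z this has rank 12, with invariant factors (1,1,1,1,1,1,1,1,1,1,1,2).

Now H_k = ker ∂_k / im ∂_{k+1}, so:

  H_0: rank C_0 − rank ∂_1 = 7 − 6 = 1, and the invariant factors of ∂_1 are all 1, so H_0 = Z.

H_0 = Z.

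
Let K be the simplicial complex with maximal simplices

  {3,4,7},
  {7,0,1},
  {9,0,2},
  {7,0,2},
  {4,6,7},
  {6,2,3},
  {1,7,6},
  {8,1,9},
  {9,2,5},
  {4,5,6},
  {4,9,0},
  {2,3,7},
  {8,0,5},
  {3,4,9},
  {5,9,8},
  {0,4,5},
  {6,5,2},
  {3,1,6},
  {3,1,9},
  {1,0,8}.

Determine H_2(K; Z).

H_2 ≅ 0.

K has 10 vertices, 30 edges, 20 triangles.
rank ∂_2 = 20, rank ∂_3 = 0 ⇒ b_2 = 20 − 20 − 0 = 0. So H_2 ≅ 0.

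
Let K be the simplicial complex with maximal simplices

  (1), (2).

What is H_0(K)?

H_0 = Z^2.

Order the vertices as 1 < 2. Listing each simplex with vertices in this order, K has dimension 0 with simplices:

  0-simplices (2): [1], [2]

giving chain groups C_0 ≅ Z^2.

Computing H_k = (kernel of ∂_k) / (image of ∂_{k+1}):

  H_0: rank C_0 − rank ∂_1 = 2 − 0 = 2, and there is no ∂_1, so H_0 = Z^2.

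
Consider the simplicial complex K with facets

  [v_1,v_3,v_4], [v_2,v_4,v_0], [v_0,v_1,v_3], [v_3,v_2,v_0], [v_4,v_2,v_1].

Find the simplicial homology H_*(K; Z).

Take the total order v_0 < v_1 < v_2 < v_3 < v_4 on the vertex set. Then K (dimension 2) consists of the simplices:

  0-simplices (5): [v_0], [v_1], [v_2], [v_3], [v_4]
  1-simplices (10): [v_0,v_1], [v_0,v_2], [v_0,v_3], [v_0,v_4], [v_1,v_2], [v_1,v_3], [v_1,v_4], [v_2,v_3], [v_2,v_4], [v_3,v_4]
  2-simplices (5): [v_0,v_1,v_3], [v_0,v_2,v_3], [v_0,v_2,v_4], [v_1,v_2,v_4], [v_1,v_3,v_4]

Hence C_0 ≅ Z^5, C_1 ≅ Z^10, C_2 ≅ Z^5.

Boundary ∂_1: C_1 → C_0 maps an edge to its endpoints' difference, ∂[p,q] = q − p.
The resulting 5×10 matrix has rank 4, and its Smith normal form has invariant factors (1,1,1,1).

The boundary map ∂_2: C_2 → C_1 sends each 2-simplex [p,q,r] to [q,r] − [p,r] + [p,q]. For instance
  ∂[v_1,v_2,v_4] = [v_2,v_4] − [v_1,v_4] + [v_1,v_2],
  ∂[v_0,v_1,v_3] = [v_1,v_3] − [v_0,v_3] + [v_0,v_1].
This gives a 10×5 integer matrix of rank 5; reducing to Smith normal form yields diagonal entries (1,1,1,1,1).

Computing H_k = (kernel of ∂_k) / (image of ∂_{k+1}):

  H_0: rank C_0 − rank ∂_1 = 5 − 4 = 1, and the invariant factors of ∂_1 are all 1, so H_0 = Z.
  H_1: rank ker ∂_1 − rank ∂_2 = (10 − 4) − 5 = 1, and the invariant factors of ∂_2 are all 1, so H_1 = Z.
  H_2: rank ker ∂_2 − rank ∂_3 = (5 − 5) − 0 = 0, and there is no ∂_3, so H_2 = 0.

As a check, the Euler characteristic is 5 − 10 + 5 = 0, which agrees with 1 − 1 + 0 = 0.
(K is a triangulation of the Möbius band.)

H_0 ≅ Z,  H_1 ≅ Z,  H_2 = 0.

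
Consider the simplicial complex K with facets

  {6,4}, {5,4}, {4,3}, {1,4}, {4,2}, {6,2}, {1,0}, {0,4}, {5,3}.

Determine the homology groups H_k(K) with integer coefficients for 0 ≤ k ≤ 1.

H_0 ≅ Z,  H_1 ≅ Z^3.

Take the total order 0 < 1 < 2 < 3 < 4 < 5 < 6 on the vertex set. Then K (dimension 1) consists of the simplices:

  0-simplices (7): [0], [1], [2], [3], [4], [5], [6]
  1-simplices (9): [0,1], [0,4], [1,4], [2,4], [2,6], [3,4], [3,5], [4,5], [4,6]

Hence C_0 ≅ Z^7, C_1 ≅ Z^9.

The boundary map ∂_1: C_1 → C_0 is given by ∂[p,q] = [q] − [p]. For instance
  ∂[3,4] = [4] − [3].
The resulting 7×9 matrix has rank 6, and its Smith normal form has invariant factors (1,1,1,1,1,1).

From H_k ≅ ker(∂_k) / im(∂_{k+1}) we obtain:

  H_0: rank C_0 − rank ∂_1 = 7 − 6 = 1, and the invariant factors of ∂_1 are all 1, so H_0 = Z.
  H_1: rank ker ∂_1 − rank ∂_2 = (9 − 6) − 0 = 3, and there is no ∂_2, so H_1 = Z^3.

As a check, the Euler characteristic is 7 − 9 = -2, which agrees with 1 − 3 = -2.
(K is a triangulation of a wedge of 3 circles.)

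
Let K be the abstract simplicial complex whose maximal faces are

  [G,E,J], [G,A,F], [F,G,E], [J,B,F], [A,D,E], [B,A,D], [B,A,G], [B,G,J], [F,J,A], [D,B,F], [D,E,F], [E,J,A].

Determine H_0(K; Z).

H_0 = Z.

Fix the vertex order A < B < D < E < F < G < J and write every simplex with vertices in increasing order. Then dim K = 2 and the simplices of K are:

  0-simplices (7): A, B, D, E, F, G, J
  1-simplices (18): AB, AD, AE, AF, AG, AJ, BD, BF, BG, BJ, DE, DF, EF, EG, EJ, FG, FJ, GJ
  2-simplices (12): ABD, ABG, ADE, AEJ, AFG, AFJ, BDF, BFJ, BGJ, DEF, EFG, EGJ

so the chain groups are C_0 ≅ Z^7, C_1 ≅ Z^18, C_2 ≅ Z^12.

∂_1: C_1 → C_0 is given by ∂[p,q] = [q] − [p]. For instance
  ∂BD = D − B.
The resulting 7×18 matrix has rank 6, and its Smith normal form has invariant factors (1,1,1,1,1,1).

The boundary map ∂_2: C_2 → C_1 sends each 2-simplex [p,q,r] to [q,r] − [p,r] + [p,q]. For instance
  ∂ABG = BG − AG + AB,
  ∂BDF = DF − BF + BD.
As a 18×12 matrix over Z this has rank 12, with invariant factors (1,1,1,1,1,1,1,1,1,1,1,2).

From H_k ≅ ker(∂_k) / im(∂_{k+1}) we obtain:

  H_0: rank C_0 − rank ∂_1 = 7 − 6 = 1, and the invariant factors of ∂_1 are all 1, so H_0 = Z.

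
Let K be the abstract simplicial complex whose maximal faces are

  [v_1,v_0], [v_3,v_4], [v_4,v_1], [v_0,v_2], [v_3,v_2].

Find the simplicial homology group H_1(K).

We work with the vertex ordering v_0 < v_1 < v_2 < v_3 < v_4. The simplices of K, each written with vertices in increasing order, are:

  0-simplices (5): [v_0], [v_1], [v_2], [v_3], [v_4]
  1-simplices (5): [v_0,v_1], [v_0,v_2], [v_1,v_4], [v_2,v_3], [v_3,v_4]

Hence C_0 ≅ Z^5, C_1 ≅ Z^5.

The boundary map ∂_1: C_1 → C_0 sends each edge [p,q] (with p < q) to q − p. For instance
  ∂[v_0,v_2] = [v_2] − [v_0].
The 5×5 boundary matrix has rank 4 and Smith normal form diag(1,1,1,1).

Reading off H_k = ker ∂_k / im ∂_{k+1}:

  H_1: rank ker ∂_1 − rank ∂_2 = (5 − 4) − 0 = 1, and there is no ∂_2, so H_1 ≅ Z.

H_1 ≅ Z.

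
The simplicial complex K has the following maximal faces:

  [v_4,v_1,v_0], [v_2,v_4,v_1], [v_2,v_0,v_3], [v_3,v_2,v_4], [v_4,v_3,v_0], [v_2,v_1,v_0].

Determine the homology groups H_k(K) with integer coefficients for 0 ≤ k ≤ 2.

We work with the vertex ordering v_0 < v_1 < v_2 < v_3 < v_4. The simplices of K, each written with vertices in increasing order, are:

  0-simplices (5): [v_0], [v_1], [v_2], [v_3], [v_4]
  1-simplices (9): [v_0,v_1], [v_0,v_2], [v_0,v_3], [v_0,v_4], [v_1,v_2], [v_1,v_4], [v_2,v_3], [v_2,v_4], [v_3,v_4]
  2-simplices (6): [v_0,v_1,v_2], [v_0,v_1,v_4], [v_0,v_2,v_3], [v_0,v_3,v_4], [v_1,v_2,v_4], [v_2,v_3,v_4]

Hence C_0 ≅ Z^5, C_1 ≅ Z^9, C_2 ≅ Z^6.

∂_1: C_1 → C_0 is given by ∂[p,q] = [q] − [p].
This gives a 5×9 integer matrix of rank 4; reducing to Smith normal form yields diagonal entries (1,1,1,1).

The boundary map ∂_2: C_2 → C_1 sends each 2-simplex [p,q,r] to [q,r] − [p,r] + [p,q]. For instance
  ∂[v_0,v_1,v_4] = [v_1,v_4] − [v_0,v_4] + [v_0,v_1],
  ∂[v_1,v_2,v_4] = [v_2,v_4] − [v_1,v_4] + [v_1,v_2].
This gives a 9×6 integer matrix of rank 5; reducing to Smith normal form yields diagonal entries (1,1,1,1,1).

From H_k ≅ ker(∂_k) / im(∂_{k+1}) we obtain:

  H_0: rank C_0 − rank ∂_1 = 5 − 4 = 1, and the invariant factors of ∂_1 are all 1, so H_0 = Z.
  H_1: rank ker ∂_1 − rank ∂_2 = (9 − 4) − 5 = 0, and the invariant factors of ∂_2 are all 1, so H_1 = 0.
  H_2: rank ker ∂_2 − rank ∂_3 = (6 − 5) − 0 = 1, and there is no ∂_3, so H_2 = Z.

As a check, the Euler characteristic is 5 − 9 + 6 = 2, which agrees with 1 − 0 + 1 = 2.
(K is a triangulation of the 2-sphere S^2.)

H_0 ≅ Z,  H_1 = 0,  H_2 ≅ Z.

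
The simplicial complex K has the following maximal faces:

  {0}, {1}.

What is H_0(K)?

We work with the vertex ordering 0 < 1. The simplices of K, each written with vertices in increasing order, are:

  0-simplices (2): [0], [1]

giving chain groups C_0 ≅ Z^2.

From H_k ≅ ker(∂_k) / im(∂_{k+1}) we obtain:

  H_0: rank C_0 − rank ∂_1 = 2 − 0 = 2, and there is no ∂_1, so H_0 ≅ Z^2.

H_0 = Z^2.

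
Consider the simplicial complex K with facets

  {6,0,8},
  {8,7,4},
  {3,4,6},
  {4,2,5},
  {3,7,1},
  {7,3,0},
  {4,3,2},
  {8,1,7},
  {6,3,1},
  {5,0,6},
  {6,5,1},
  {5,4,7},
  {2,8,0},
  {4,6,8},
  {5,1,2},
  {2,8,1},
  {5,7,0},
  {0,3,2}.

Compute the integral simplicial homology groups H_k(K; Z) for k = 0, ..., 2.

Take the total order 0 < 1 < 2 < 3 < 4 < 5 < 6 < 7 < 8 on the vertex set. Then K (dimension 2) consists of the simplices:

  0-simplices (9): [0], [1], [2], [3], [4], [5], [6], [7], [8]
  1-simplices (27): (27 of them)
  2-simplices (18): [0,2,3], [0,2,8], [0,3,7], [0,5,6], [0,5,7], [0,6,8], [1,2,5], [1,2,8], [1,3,6], [1,3,7], [1,5,6], [1,7,8], [2,3,4], [2,4,5], [3,4,6], [4,5,7], [4,6,8], [4,7,8]

Hence C_0 ≅ Z^9, C_1 ≅ Z^27, C_2 ≅ Z^18.

Boundary ∂_1: C_1 → C_0 maps an edge to its endpoints' difference, ∂[p,q] = q − p. For instance
  ∂[3,4] = [4] − [3].
The resulting 9×27 matrix has rank 8, and its Smith normal form has invariant factors (1,1,1,1,1,1,1,1).

∂_2: C_2 → C_1 sends each 2-simplex [p,q,r] to [q,r] − [p,r] + [p,q]. For instance
  ∂[1,3,7] = [3,7] − [1,7] + [1,3],
  ∂[0,2,3] = [2,3] − [0,3] + [0,2].
This gives a 27×18 integer matrix of rank 17; reducing to Smith normal form yields diagonal entries (1,1,1,1,1,1,1,1,1,1,1,1,1,1,1,1,1).

From H_k ≅ ker(∂_k) / im(∂_{k+1}) we obtain:

  H_0: rank C_0 − rank ∂_1 = 9 − 8 = 1, and the invariant factors of ∂_1 are all 1, so H_0 ≅ Z.
  H_1: rank ker ∂_1 − rank ∂_2 = (27 − 8) − 17 = 2, and the invariant factors of ∂_2 are all 1, so H_1 ≅ Z^2.
  H_2: rank ker ∂_2 − rank ∂_3 = (18 − 17) − 0 = 1, and there is no ∂_3, so H_2 ≅ Z.

(K is a triangulation of the torus T^2.)

H_0 = Z,  H_1 = Z^2,  H_2 = Z.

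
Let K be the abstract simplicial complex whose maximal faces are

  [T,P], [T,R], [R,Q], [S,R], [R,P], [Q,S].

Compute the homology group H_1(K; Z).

H_1 ≅ Z^2.

K has 5 vertices, 6 edges.
rank ∂_1 = 4, rank ∂_2 = 0 ⇒ b_1 = 6 − 4 − 0 = 2. So H_1 ≅ Z^2.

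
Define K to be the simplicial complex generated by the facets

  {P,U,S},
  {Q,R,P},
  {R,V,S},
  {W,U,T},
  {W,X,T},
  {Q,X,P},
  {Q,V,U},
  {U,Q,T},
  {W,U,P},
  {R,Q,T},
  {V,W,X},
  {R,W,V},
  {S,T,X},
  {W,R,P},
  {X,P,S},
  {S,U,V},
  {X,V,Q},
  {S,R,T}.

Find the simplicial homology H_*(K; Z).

H_0 = Z,  H_1 = Z^2,  H_2 = Z.

Take the total order P < Q < R < S < T < U < V < W < X on the vertex set. Then K (dimension 2) consists of the simplices:

  0-simplices (9): P, Q, R, S, T, U, V, W, X
  1-simplices (27): PQ, PR, PS, PU, PW, PX, QR, QT, QU, QV, QX, RS, RT, RV, RW, ST, SU, SV, SX, TU, TW, TX, UV, UW, VW, VX, WX
  2-simplices (18): PQR, PQX, PRW, PSU, PSX, PUW, QRT, QTU, QUV, QVX, RST, RSV, RVW, STX, SUV, TUW, TWX, VWX

so the chain groups are C_0 ≅ Z^9, C_1 ≅ Z^27, C_2 ≅ Z^18.

∂_1: C_1 → C_0 is given by ∂[p,q] = [q] − [p]. For instance
  ∂PS = S − P.
The resulting 9×27 matrix has rank 8, and its Smith normal form has invariant factors (1,1,1,1,1,1,1,1).

Boundary ∂_2: C_2 → C_1 maps a triangle to the signed sum of its edges. For instance
  ∂RVW = VW − RW + RV,
  ∂PSX = SX − PX + PS.
As a 27×18 matrix over Z this has rank 17, with invariant factors (1,1,1,1,1,1,1,1,1,1,1,1,1,1,1,1,1).

Now H_k = ker ∂_k / im ∂_{k+1}, so:

  H_0: rank C_0 − rank ∂_1 = 9 − 8 = 1, and the invariant factors of ∂_1 are all 1, so H_0 ≅ Z.
  H_1: rank ker ∂_1 − rank ∂_2 = (27 − 8) − 17 = 2, and the invariant factors of ∂_2 are all 1, so H_1 ≅ Z^2.
  H_2: rank ker ∂_2 − rank ∂_3 = (18 − 17) − 0 = 1, and there is no ∂_3, so H_2 ≅ Z.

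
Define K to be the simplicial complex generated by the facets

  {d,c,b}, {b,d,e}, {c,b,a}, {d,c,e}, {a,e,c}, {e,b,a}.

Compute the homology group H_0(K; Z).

H_0 ≅ Z.

Order the vertices as a < b < c < d < e. Listing each simplex with vertices in this order, K has dimension 2 with simplices:

  0-simplices (5): a, b, c, d, e
  1-simplices (9): ab, ac, ae, bc, bd, be, cd, ce, de
  2-simplices (6): abc, abe, ace, bcd, bde, cde

giving chain groups C_0 ≅ Z^5, C_1 ≅ Z^9, C_2 ≅ Z^6.

Boundary ∂_1: C_1 → C_0 is given by ∂[p,q] = [q] − [p].
The resulting 5×9 matrix has rank 4, and its Smith normal form has invariant factors (1,1,1,1).

Boundary ∂_2: C_2 → C_1 acts by ∂[p,q,r] = [q,r] − [p,r] + [p,q]. For instance
  ∂abc = bc − ac + ab,
  ∂ace = ce − ae + ac.
The 9×6 boundary matrix has rank 5 and Smith normal form diag(1,1,1,1,1).

From H_k ≅ ker(∂_k) / im(∂_{k+1}) we obtain:

  H_0: rank C_0 − rank ∂_1 = 5 − 4 = 1, and the invariant factors of ∂_1 are all 1, so H_0 ≅ Z.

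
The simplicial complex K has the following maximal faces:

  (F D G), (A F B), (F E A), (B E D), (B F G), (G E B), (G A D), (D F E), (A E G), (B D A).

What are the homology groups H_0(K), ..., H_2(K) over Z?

H_0 ≅ Z,  H_1 ≅ Z/2,  H_2 = 0.

Order the vertices as A < B < D < E < F < G. Listing each simplex with vertices in this order, K has dimension 2 with simplices:

  0-simplices (6): A, B, D, E, F, G
  1-simplices (15): AB, AD, AE, AF, AG, BD, BE, BF, BG, DE, DF, DG, EF, EG, FG
  2-simplices (10): ABD, ABF, ADG, AEF, AEG, BDE, BEG, BFG, DEF, DFG

Hence C_0 ≅ Z^6, C_1 ≅ Z^15, C_2 ≅ Z^10.

The boundary map ∂_1: C_1 → C_0 sends each edge [p,q] (with p < q) to q − p.
As a 6×15 matrix over Z this has rank 5, with invariant factors (1,1,1,1,1).

∂_2: C_2 → C_1 maps a triangle to the signed sum of its edges. For instance
  ∂BEG = EG − BG + BE,
  ∂DFG = FG − DG + DF.
The 15×10 boundary matrix has rank 10 and Smith normal form diag(1,1,1,1,1,1,1,1,1,2).

From H_k ≅ ker(∂_k) / im(∂_{k+1}) we obtain:

  H_0: rank C_0 − rank ∂_1 = 6 − 5 = 1, and the invariant factors of ∂_1 are all 1, so H_0 ≅ Z.
  H_1: rank ker ∂_1 − rank ∂_2 = (15 − 5) − 10 = 0, and ∂_2 has invariant factor 2 > 1, so H_1 ≅ Z/2.
  H_2: rank ker ∂_2 − rank ∂_3 = (10 − 10) − 0 = 0, and there is no ∂_3, so H_2 ≅ 0.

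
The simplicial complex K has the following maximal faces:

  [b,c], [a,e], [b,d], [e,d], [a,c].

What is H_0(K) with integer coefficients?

H_0 = Z.

Take the total order a < b < c < d < e on the vertex set. Then K (dimension 1) consists of the simplices:

  0-simplices (5): a, b, c, d, e
  1-simplices (5): ac, ae, bc, bd, de

giving chain groups C_0 ≅ Z^5, C_1 ≅ Z^5.

∂_1: C_1 → C_0 maps an edge to its endpoints' difference, ∂[p,q] = q − p. For instance
  ∂ae = e − a.
As a 5×5 matrix over Z this has rank 4, with invariant factors (1,1,1,1).

Now H_k = ker ∂_k / im ∂_{k+1}, so:

  H_0: rank C_0 − rank ∂_1 = 5 − 4 = 1, and the invariant factors of ∂_1 are all 1, so H_0 ≅ Z.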